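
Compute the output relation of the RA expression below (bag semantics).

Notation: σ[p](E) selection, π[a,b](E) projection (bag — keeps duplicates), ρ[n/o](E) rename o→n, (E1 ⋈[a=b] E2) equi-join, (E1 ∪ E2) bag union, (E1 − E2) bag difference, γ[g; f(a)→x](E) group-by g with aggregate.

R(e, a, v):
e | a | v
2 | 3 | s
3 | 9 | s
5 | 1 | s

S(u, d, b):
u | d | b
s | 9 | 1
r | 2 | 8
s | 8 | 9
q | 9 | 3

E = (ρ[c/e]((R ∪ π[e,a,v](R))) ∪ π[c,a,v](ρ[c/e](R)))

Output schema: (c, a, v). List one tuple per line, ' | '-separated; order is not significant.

Row counts bottom-up:
  R → 3
  R → 3
  π[e,a,v](R) → 3
  (R ∪ π[e,a,v](R)) → 6
  ρ[c/e]((R ∪ π[e,a,v](R))) → 6
  R → 3
  ρ[c/e](R) → 3
  π[c,a,v](ρ[c/e](R)) → 3
  (ρ[c/e]((R ∪ π[e,a,v](R))) ∪ π[c,a,v](ρ[c/e](R))) → 9

== RESULT ==
c | a | v
2 | 3 | s
2 | 3 | s
2 | 3 | s
3 | 9 | s
3 | 9 | s
3 | 9 | s
5 | 1 | s
5 | 1 | s
5 | 1 | s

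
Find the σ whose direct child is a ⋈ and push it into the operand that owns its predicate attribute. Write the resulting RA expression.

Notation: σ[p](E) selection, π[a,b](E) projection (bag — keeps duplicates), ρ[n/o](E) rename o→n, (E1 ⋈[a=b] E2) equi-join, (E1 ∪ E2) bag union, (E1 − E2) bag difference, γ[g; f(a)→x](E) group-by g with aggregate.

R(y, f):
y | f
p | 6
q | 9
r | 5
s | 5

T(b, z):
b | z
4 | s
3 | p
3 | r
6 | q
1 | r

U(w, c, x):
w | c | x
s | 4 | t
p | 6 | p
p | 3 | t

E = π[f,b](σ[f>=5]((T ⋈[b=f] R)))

σ filters on f, owned by the right side.
E' = π[f,b]((T ⋈[b=f] σ[f>=5](R)))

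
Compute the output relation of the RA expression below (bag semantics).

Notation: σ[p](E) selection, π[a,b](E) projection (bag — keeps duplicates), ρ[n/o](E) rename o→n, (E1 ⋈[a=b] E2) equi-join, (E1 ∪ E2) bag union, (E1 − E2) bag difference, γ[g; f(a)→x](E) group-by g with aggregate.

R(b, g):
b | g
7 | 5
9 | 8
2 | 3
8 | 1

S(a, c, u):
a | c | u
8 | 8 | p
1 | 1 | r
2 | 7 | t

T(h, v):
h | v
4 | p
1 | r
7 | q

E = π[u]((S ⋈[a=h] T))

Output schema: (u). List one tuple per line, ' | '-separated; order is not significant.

Per-node cardinality:
  S → 3
  T → 3
  (S ⋈[a=h] T) → 1
  π[u]((S ⋈[a=h] T)) → 1

== RESULT ==
u
r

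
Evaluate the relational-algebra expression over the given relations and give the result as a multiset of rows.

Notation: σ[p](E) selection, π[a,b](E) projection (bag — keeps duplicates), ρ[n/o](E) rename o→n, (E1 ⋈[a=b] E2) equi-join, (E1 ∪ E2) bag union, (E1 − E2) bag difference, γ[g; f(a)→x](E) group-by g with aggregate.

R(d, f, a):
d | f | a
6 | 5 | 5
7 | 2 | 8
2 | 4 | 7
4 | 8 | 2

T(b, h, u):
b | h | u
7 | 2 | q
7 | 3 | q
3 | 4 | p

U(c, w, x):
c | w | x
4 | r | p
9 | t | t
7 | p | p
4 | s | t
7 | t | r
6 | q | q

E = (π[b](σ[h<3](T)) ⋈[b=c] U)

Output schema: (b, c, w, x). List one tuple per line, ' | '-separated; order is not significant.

Stepwise |·|:
  T → 3
  σ[h<3](T) → 1
  π[b](σ[h<3](T)) → 1
  U → 6
  (π[b](σ[h<3](T)) ⋈[b=c] U) → 2

== RESULT ==
b | c | w | x
7 | 7 | p | p
7 | 7 | t | r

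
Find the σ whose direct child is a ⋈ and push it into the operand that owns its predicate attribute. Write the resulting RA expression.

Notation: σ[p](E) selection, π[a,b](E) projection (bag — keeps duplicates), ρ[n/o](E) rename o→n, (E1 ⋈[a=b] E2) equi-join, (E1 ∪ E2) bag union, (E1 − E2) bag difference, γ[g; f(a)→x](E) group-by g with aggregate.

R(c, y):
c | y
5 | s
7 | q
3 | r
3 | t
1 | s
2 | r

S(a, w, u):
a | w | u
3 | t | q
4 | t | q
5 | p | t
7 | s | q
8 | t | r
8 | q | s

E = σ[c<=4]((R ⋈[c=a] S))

σ filters on c, owned by the left side.
E' = (σ[c<=4](R) ⋈[c=a] S)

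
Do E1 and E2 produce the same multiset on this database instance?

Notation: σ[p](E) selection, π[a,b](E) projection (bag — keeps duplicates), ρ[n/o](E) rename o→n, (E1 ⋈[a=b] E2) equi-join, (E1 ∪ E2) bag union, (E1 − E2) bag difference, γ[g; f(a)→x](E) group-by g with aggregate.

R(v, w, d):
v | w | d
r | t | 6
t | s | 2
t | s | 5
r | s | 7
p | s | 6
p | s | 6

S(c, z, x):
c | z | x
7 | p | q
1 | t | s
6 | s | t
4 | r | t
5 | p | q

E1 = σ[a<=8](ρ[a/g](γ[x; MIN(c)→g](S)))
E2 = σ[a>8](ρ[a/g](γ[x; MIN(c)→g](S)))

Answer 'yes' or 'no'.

E1 stepwise |·|:
  S → 5
  γ[x; MIN(c)→g](S) → 3
  ρ[a/g](γ[x; MIN(c)→g](S)) → 3
  σ[a<=8](ρ[a/g](γ[x; MIN(c)→g](S))) → 3
E2 stepwise |·|:
  S → 5
  γ[x; MIN(c)→g](S) → 3
  ρ[a/g](γ[x; MIN(c)→g](S)) → 3
  σ[a>8](ρ[a/g](γ[x; MIN(c)→g](S))) → 0

E1 result:
x | a
q | 5
s | 1
t | 4
E2 result:
x | a
(0 rows)
Witness: ('t', 4) appears 1× in E1 but 0× in E2.

no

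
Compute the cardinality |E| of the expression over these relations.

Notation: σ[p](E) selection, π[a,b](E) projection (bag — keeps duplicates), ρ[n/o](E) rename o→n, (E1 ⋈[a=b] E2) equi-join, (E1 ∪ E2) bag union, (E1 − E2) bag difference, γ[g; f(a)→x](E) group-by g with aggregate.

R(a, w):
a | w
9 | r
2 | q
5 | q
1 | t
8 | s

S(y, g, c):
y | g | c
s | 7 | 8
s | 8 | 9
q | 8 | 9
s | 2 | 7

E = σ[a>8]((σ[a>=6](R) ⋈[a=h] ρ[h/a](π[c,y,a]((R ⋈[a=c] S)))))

Subexpression sizes:
  R → 5
  σ[a>=6](R) → 2
  R → 5
  S → 4
  (R ⋈[a=c] S) → 3
  π[c,y,a]((R ⋈[a=c] S)) → 3
  ρ[h/a](π[c,y,a]((R ⋈[a=c] S))) → 3
  (σ[a>=6](R) ⋈[a=h] ρ[h/a](π[c,y,a]((R ⋈[a=c] S)))) → 3
  σ[a>8]((σ[a>=6](R) ⋈[a=h] ρ[h/a](π[c,y,a]((R ⋈[a=c] S))))) → 2

|E| = 2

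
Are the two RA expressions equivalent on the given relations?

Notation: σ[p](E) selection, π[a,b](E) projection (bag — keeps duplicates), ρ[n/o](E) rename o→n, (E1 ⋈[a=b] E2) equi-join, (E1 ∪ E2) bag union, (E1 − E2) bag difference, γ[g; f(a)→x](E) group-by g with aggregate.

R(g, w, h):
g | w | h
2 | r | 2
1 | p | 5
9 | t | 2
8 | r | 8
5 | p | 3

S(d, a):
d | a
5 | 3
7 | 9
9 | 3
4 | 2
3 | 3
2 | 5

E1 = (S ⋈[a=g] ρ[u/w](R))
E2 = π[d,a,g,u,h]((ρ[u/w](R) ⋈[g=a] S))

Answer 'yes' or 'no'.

E1 row counts bottom-up:
  S → 6
  R → 5
  ρ[u/w](R) → 5
  (S ⋈[a=g] ρ[u/w](R)) → 3
E2 row counts bottom-up:
  R → 5
  ρ[u/w](R) → 5
  S → 6
  (ρ[u/w](R) ⋈[g=a] S) → 3
  π[d,a,g,u,h]((ρ[u/w](R) ⋈[g=a] S)) → 3

E1 and E2 produce the same multiset:
d | a | g | u | h
2 | 5 | 5 | p | 3
4 | 2 | 2 | r | 2
7 | 9 | 9 | t | 2

yes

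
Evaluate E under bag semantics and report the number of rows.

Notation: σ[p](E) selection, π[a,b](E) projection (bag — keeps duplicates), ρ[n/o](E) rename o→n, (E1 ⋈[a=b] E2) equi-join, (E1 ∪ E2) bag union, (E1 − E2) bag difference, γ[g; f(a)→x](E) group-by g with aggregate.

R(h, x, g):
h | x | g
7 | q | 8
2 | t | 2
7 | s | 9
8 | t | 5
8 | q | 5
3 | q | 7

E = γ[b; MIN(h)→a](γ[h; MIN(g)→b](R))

Subexpression sizes:
  R → 6
  γ[h; MIN(g)→b](R) → 4
  γ[b; MIN(h)→a](γ[h; MIN(g)→b](R)) → 4

|E| = 4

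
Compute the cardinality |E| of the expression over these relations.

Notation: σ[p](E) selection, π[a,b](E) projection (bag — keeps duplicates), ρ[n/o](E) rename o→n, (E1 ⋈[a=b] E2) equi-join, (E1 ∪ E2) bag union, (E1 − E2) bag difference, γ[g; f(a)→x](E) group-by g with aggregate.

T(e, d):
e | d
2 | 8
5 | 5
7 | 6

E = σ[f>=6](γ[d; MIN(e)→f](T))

Row counts bottom-up:
  T → 3
  γ[d; MIN(e)→f](T) → 3
  σ[f>=6](γ[d; MIN(e)→f](T)) → 1

|E| = 1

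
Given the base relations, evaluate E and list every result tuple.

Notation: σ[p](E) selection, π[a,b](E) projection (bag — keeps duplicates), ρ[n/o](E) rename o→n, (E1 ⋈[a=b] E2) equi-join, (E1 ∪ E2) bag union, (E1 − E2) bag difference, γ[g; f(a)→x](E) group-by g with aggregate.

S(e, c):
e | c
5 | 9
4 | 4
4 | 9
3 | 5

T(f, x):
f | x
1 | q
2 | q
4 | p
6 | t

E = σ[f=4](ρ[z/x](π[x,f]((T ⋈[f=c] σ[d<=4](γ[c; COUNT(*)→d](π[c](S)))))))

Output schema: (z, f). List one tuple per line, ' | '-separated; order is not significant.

Per-node cardinality:
  T → 4
  S → 4
  π[c](S) → 4
  γ[c; COUNT(*)→d](π[c](S)) → 3
  σ[d<=4](γ[c; COUNT(*)→d](π[c](S))) → 3
  (T ⋈[f=c] σ[d<=4](γ[c; COUNT(*)→d](π[c](S)))) → 1
  π[x,f]((T ⋈[f=c] σ[d<=4](γ[c; COUNT(*)→d](π[c](S))))) → 1
  ρ[z/x](π[x,f]((T ⋈[f=c] σ[d<=4](γ[c; COUNT(*)→d](π[c](S)))))) → 1
  σ[f=4](ρ[z/x](π[x,f]((T ⋈[f=c] σ[d<=4](γ[c; COUNT(*)→d](π[c](S))))))) → 1

== RESULT ==
z | f
p | 4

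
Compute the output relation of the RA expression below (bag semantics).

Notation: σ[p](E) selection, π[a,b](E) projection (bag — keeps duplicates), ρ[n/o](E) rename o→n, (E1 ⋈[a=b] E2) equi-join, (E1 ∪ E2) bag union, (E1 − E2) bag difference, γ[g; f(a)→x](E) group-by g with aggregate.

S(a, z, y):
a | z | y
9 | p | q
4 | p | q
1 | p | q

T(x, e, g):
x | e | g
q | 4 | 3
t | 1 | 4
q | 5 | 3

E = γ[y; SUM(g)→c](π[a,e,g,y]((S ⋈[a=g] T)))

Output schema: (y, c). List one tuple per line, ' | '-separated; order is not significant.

Per-node cardinality:
  S → 3
  T → 3
  (S ⋈[a=g] T) → 1
  π[a,e,g,y]((S ⋈[a=g] T)) → 1
  γ[y; SUM(g)→c](π[a,e,g,y]((S ⋈[a=g] T))) → 1

== RESULT ==
y | c
q | 4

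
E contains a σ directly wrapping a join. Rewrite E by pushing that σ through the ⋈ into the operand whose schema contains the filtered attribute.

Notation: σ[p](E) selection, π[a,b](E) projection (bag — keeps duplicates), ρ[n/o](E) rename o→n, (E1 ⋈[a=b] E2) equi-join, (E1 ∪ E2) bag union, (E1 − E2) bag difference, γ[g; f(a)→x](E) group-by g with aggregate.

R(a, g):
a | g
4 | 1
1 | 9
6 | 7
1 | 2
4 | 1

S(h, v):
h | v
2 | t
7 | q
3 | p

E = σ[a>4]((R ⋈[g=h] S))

σ filters on a, owned by the left side.
E' = (σ[a>4](R) ⋈[g=h] S)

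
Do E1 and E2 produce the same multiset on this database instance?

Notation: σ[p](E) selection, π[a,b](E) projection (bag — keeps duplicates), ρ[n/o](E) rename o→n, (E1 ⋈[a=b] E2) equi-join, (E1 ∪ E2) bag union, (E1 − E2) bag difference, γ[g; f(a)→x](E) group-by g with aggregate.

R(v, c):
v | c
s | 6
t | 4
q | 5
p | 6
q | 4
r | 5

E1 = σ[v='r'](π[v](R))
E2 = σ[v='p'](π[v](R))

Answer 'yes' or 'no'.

E1 per-node cardinality:
  R → 6
  π[v](R) → 6
  σ[v='r'](π[v](R)) → 1
E2 per-node cardinality:
  R → 6
  π[v](R) → 6
  σ[v='p'](π[v](R)) → 1

E1 result:
v
r
E2 result:
v
p
Witness: ('p',) appears 0× in E1 but 1× in E2.

no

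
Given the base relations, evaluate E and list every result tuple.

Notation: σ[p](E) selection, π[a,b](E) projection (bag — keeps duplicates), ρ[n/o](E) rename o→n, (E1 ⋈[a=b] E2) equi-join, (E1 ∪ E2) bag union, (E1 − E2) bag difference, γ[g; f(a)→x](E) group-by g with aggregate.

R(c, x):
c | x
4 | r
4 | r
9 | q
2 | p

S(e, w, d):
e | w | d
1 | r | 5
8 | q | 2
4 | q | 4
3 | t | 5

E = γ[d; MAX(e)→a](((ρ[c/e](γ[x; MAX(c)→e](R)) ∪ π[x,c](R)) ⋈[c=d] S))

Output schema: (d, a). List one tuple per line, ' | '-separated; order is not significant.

Row counts bottom-up:
  R → 4
  γ[x; MAX(c)→e](R) → 3
  ρ[c/e](γ[x; MAX(c)→e](R)) → 3
  R → 4
  π[x,c](R) → 4
  (ρ[c/e](γ[x; MAX(c)→e](R)) ∪ π[x,c](R)) → 7
  S → 4
  ((ρ[c/e](γ[x; MAX(c)→e](R)) ∪ π[x,c](R)) ⋈[c=d] S) → 5
  γ[d; MAX(e)→a](((ρ[c/e](γ[x; MAX(c)→e](R)) ∪ π[x,c](R)) ⋈[c=d] S)) → 2

== RESULT ==
d | a
2 | 8
4 | 4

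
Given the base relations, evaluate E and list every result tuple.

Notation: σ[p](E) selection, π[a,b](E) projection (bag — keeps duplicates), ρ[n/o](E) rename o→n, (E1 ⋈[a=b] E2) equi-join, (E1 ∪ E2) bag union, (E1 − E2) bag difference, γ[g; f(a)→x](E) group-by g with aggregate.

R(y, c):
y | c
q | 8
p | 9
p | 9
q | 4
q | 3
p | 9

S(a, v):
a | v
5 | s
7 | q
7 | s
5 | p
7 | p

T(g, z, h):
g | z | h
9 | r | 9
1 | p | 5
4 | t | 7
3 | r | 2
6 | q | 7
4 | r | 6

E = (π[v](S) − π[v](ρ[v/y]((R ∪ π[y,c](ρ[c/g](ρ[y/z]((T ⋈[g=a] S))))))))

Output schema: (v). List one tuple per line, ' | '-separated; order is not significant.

Per-node cardinality:
  S → 5
  π[v](S) → 5
  R → 6
  T → 6
  S → 5
  (T ⋈[g=a] S) → 0
  ρ[y/z]((T ⋈[g=a] S)) → 0
  ρ[c/g](ρ[y/z]((T ⋈[g=a] S))) → 0
  π[y,c](ρ[c/g](ρ[y/z]((T ⋈[g=a] S)))) → 0
  (R ∪ π[y,c](ρ[c/g](ρ[y/z]((T ⋈[g=a] S))))) → 6
  ρ[v/y]((R ∪ π[y,c](ρ[c/g](ρ[y/z]((T ⋈[g=a] S)))))) → 6
  π[v](ρ[v/y]((R ∪ π[y,c](ρ[c/g](ρ[y/z]((T ⋈[g=a] S))))))) → 6
  (π[v](S) − π[v](ρ[v/y]((R ∪ π[y,c](ρ[c/g](ρ[y/z]((T ⋈[g=a] S)))))))) → 2

== RESULT ==
v
s
s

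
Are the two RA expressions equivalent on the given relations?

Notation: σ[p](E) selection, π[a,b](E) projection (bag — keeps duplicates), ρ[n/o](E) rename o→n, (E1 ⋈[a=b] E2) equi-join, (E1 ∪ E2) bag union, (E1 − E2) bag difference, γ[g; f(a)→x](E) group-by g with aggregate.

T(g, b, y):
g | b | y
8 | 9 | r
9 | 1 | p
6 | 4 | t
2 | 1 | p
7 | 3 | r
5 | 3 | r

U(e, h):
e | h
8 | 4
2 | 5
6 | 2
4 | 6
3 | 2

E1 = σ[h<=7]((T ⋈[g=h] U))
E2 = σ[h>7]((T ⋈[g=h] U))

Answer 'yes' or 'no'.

E1 row counts bottom-up:
  T → 6
  U → 5
  (T ⋈[g=h] U) → 4
  σ[h<=7]((T ⋈[g=h] U)) → 4
E2 row counts bottom-up:
  T → 6
  U → 5
  (T ⋈[g=h] U) → 4
  σ[h>7]((T ⋈[g=h] U)) → 0

E1 result:
g | b | y | e | h
2 | 1 | p | 3 | 2
2 | 1 | p | 6 | 2
5 | 3 | r | 2 | 5
6 | 4 | t | 4 | 6
E2 result:
g | b | y | e | h
(0 rows)
Witness: (2, 1, 'p', 6, 2) appears 1× in E1 but 0× in E2.

no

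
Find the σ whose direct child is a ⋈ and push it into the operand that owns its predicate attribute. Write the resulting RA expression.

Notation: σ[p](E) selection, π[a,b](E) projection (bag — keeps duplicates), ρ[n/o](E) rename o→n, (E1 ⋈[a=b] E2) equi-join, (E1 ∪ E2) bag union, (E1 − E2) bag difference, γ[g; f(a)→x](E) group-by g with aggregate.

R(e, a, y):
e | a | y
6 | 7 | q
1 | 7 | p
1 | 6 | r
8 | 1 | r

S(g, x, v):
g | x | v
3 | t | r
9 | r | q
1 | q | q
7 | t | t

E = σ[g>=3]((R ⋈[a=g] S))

σ filters on g, owned by the right side.
E' = (R ⋈[a=g] σ[g>=3](S))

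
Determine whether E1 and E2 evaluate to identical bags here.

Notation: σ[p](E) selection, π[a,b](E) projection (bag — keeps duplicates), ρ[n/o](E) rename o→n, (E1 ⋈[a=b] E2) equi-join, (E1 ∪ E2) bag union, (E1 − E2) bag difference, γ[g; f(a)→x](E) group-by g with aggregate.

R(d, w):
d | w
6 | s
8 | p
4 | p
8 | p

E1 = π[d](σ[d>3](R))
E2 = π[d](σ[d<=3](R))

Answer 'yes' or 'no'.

E1 stepwise |·|:
  R → 4
  σ[d>3](R) → 4
  π[d](σ[d>3](R)) → 4
E2 stepwise |·|:
  R → 4
  σ[d<=3](R) → 0
  π[d](σ[d<=3](R)) → 0

E1 result:
d
4
6
8
8
E2 result:
d
(0 rows)
Witness: (6,) appears 1× in E1 but 0× in E2.

no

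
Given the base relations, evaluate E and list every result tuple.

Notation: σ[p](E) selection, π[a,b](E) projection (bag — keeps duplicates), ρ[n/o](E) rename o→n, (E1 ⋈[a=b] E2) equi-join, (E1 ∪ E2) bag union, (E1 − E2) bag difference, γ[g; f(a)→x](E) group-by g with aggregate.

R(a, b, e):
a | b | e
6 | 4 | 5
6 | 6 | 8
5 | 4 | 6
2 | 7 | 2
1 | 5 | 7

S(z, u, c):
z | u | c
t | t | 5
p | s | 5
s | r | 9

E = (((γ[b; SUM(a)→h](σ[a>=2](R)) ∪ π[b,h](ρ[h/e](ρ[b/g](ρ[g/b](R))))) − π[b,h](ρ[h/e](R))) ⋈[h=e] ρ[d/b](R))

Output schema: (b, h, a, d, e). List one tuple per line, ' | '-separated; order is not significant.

Row counts bottom-up:
  R → 5
  σ[a>=2](R) → 4
  γ[b; SUM(a)→h](σ[a>=2](R)) → 3
  R → 5
  ρ[g/b](R) → 5
  ρ[b/g](ρ[g/b](R)) → 5
  ρ[h/e](ρ[b/g](ρ[g/b](R))) → 5
  π[b,h](ρ[h/e](ρ[b/g](ρ[g/b](R)))) → 5
  (γ[b; SUM(a)→h](σ[a>=2](R)) ∪ π[b,h](ρ[h/e](ρ[b/g](ρ[g/b](R))))) → 8
  R → 5
  ρ[h/e](R) → 5
  π[b,h](ρ[h/e](R)) → 5
  ((γ[b; SUM(a)→h](σ[a>=2](R)) ∪ π[b,h](ρ[h/e](ρ[b/g](ρ[g/b](R))))) − π[b,h](ρ[h/e](R))) → 3
  R → 5
  ρ[d/b](R) → 5
  (((γ[b; SUM(a)→h](σ[a>=2](R)) ∪ π[b,h](ρ[h/e](ρ[b/g](ρ[g/b](R))))) − π[b,h](ρ[h/e](R))) ⋈[h=e] ρ[d/b](R)) → 2

== RESULT ==
b | h | a | d | e
6 | 6 | 5 | 4 | 6
7 | 2 | 2 | 7 | 2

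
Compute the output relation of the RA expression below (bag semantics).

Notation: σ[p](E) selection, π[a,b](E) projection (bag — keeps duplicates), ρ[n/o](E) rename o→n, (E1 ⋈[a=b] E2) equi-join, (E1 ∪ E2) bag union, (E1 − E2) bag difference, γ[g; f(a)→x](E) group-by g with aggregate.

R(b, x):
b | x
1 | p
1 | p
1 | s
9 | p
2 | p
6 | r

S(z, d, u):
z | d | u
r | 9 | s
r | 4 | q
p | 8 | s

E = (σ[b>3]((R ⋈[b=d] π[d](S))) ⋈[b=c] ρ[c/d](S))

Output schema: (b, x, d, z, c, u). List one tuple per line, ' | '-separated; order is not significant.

Stepwise |·|:
  R → 6
  S → 3
  π[d](S) → 3
  (R ⋈[b=d] π[d](S)) → 1
  σ[b>3]((R ⋈[b=d] π[d](S))) → 1
  S → 3
  ρ[c/d](S) → 3
  (σ[b>3]((R ⋈[b=d] π[d](S))) ⋈[b=c] ρ[c/d](S)) → 1

== RESULT ==
b | x | d | z | c | u
9 | p | 9 | r | 9 | s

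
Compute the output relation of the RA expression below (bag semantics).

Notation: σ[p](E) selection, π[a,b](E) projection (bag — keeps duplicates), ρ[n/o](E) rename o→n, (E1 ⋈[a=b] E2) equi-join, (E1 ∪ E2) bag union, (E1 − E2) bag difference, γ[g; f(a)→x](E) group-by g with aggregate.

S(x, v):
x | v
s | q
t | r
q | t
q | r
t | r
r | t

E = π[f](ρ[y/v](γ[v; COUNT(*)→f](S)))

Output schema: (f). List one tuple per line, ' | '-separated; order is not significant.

Per-node cardinality:
  S → 6
  γ[v; COUNT(*)→f](S) → 3
  ρ[y/v](γ[v; COUNT(*)→f](S)) → 3
  π[f](ρ[y/v](γ[v; COUNT(*)→f](S))) → 3

== RESULT ==
f
1
2
3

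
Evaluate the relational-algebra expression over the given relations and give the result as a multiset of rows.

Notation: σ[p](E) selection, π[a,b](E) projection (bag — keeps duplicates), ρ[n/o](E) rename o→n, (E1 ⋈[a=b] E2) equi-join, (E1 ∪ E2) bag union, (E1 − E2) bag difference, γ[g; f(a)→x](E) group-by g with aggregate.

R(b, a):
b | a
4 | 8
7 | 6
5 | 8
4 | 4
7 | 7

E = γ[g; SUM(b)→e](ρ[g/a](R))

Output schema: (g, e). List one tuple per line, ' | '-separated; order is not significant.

Subexpression sizes:
  R → 5
  ρ[g/a](R) → 5
  γ[g; SUM(b)→e](ρ[g/a](R)) → 4

== RESULT ==
g | e
4 | 4
6 | 7
7 | 7
8 | 9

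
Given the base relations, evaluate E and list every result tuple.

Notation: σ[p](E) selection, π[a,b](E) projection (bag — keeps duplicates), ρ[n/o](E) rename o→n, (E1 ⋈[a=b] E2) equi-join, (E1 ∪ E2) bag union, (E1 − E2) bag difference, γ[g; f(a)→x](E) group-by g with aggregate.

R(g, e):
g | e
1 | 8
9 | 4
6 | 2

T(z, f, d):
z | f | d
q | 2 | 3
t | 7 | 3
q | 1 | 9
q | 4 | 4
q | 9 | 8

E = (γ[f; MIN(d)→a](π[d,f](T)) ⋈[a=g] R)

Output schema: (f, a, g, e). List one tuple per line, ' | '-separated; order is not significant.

Per-node cardinality:
  T → 5
  π[d,f](T) → 5
  γ[f; MIN(d)→a](π[d,f](T)) → 5
  R → 3
  (γ[f; MIN(d)→a](π[d,f](T)) ⋈[a=g] R) → 1

== RESULT ==
f | a | g | e
1 | 9 | 9 | 4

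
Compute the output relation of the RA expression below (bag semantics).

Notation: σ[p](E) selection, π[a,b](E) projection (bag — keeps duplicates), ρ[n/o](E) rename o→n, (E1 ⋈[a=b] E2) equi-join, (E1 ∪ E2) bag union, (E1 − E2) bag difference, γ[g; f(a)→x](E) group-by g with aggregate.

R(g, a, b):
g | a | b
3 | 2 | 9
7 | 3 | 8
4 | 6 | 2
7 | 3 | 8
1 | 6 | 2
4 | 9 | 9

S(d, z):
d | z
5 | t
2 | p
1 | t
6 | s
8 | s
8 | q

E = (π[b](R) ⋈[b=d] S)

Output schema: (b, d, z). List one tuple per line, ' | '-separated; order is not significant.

Per-node cardinality:
  R → 6
  π[b](R) → 6
  S → 6
  (π[b](R) ⋈[b=d] S) → 6

== RESULT ==
b | d | z
2 | 2 | p
2 | 2 | p
8 | 8 | q
8 | 8 | q
8 | 8 | s
8 | 8 | s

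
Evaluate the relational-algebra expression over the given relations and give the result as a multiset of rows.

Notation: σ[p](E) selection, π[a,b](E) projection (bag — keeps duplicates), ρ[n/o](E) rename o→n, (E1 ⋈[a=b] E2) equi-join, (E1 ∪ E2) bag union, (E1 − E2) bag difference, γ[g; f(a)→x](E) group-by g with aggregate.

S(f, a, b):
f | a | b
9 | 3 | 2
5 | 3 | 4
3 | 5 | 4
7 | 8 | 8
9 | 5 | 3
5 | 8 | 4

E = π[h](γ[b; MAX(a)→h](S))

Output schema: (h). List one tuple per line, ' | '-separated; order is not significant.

Subexpression sizes:
  S → 6
  γ[b; MAX(a)→h](S) → 4
  π[h](γ[b; MAX(a)→h](S)) → 4

== RESULT ==
h
3
5
8
8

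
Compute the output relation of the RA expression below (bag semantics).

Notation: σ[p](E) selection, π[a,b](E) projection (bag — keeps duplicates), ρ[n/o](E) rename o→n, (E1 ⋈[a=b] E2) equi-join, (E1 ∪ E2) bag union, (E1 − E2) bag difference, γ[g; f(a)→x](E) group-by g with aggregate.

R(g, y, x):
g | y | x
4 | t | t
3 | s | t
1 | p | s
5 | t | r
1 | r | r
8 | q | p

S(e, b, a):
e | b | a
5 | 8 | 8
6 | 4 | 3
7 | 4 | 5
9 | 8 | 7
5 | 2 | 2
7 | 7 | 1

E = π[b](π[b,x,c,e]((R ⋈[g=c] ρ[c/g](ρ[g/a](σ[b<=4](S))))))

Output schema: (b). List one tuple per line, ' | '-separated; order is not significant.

Subexpression sizes:
  R → 6
  S → 6
  σ[b<=4](S) → 3
  ρ[g/a](σ[b<=4](S)) → 3
  ρ[c/g](ρ[g/a](σ[b<=4](S))) → 3
  (R ⋈[g=c] ρ[c/g](ρ[g/a](σ[b<=4](S)))) → 2
  π[b,x,c,e]((R ⋈[g=c] ρ[c/g](ρ[g/a](σ[b<=4](S))))) → 2
  π[b](π[b,x,c,e]((R ⋈[g=c] ρ[c/g](ρ[g/a](σ[b<=4](S)))))) → 2

== RESULT ==
b
4
4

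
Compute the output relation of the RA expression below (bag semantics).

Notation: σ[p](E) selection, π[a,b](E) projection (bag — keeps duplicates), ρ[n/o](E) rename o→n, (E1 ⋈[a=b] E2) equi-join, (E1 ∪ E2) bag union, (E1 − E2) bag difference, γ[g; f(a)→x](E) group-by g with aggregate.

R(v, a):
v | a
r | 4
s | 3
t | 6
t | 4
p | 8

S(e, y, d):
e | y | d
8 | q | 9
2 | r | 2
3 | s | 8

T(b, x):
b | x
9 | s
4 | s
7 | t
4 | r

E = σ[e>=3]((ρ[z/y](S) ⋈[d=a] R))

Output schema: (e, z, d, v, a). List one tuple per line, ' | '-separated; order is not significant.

Per-node cardinality:
  S → 3
  ρ[z/y](S) → 3
  R → 5
  (ρ[z/y](S) ⋈[d=a] R) → 1
  σ[e>=3]((ρ[z/y](S) ⋈[d=a] R)) → 1

== RESULT ==
e | z | d | v | a
3 | s | 8 | p | 8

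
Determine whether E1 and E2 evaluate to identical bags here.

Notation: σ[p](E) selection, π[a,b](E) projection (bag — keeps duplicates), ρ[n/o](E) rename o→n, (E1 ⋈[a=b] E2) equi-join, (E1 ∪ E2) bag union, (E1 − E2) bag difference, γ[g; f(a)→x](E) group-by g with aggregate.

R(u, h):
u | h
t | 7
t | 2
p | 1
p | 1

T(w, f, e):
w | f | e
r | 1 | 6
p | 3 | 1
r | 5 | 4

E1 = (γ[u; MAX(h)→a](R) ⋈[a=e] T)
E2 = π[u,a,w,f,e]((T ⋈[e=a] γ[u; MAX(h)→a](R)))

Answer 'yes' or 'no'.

E1 stepwise |·|:
  R → 4
  γ[u; MAX(h)→a](R) → 2
  T → 3
  (γ[u; MAX(h)→a](R) ⋈[a=e] T) → 1
E2 stepwise |·|:
  T → 3
  R → 4
  γ[u; MAX(h)→a](R) → 2
  (T ⋈[e=a] γ[u; MAX(h)→a](R)) → 1
  π[u,a,w,f,e]((T ⋈[e=a] γ[u; MAX(h)→a](R))) → 1

E1 and E2 produce the same multiset:
u | a | w | f | e
p | 1 | p | 3 | 1

yes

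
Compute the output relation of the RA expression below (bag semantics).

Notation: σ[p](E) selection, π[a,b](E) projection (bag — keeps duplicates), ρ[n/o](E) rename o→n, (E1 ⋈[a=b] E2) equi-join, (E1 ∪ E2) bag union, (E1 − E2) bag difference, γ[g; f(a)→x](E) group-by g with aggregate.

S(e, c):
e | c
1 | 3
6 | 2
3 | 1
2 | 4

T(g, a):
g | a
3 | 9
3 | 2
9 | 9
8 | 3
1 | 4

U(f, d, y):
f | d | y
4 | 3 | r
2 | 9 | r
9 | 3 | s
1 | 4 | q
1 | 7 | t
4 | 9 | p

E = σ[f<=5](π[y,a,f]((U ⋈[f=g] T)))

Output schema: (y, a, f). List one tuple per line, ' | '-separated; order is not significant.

Per-node cardinality:
  U → 6
  T → 5
  (U ⋈[f=g] T) → 3
  π[y,a,f]((U ⋈[f=g] T)) → 3
  σ[f<=5](π[y,a,f]((U ⋈[f=g] T))) → 2

== RESULT ==
y | a | f
q | 4 | 1
t | 4 | 1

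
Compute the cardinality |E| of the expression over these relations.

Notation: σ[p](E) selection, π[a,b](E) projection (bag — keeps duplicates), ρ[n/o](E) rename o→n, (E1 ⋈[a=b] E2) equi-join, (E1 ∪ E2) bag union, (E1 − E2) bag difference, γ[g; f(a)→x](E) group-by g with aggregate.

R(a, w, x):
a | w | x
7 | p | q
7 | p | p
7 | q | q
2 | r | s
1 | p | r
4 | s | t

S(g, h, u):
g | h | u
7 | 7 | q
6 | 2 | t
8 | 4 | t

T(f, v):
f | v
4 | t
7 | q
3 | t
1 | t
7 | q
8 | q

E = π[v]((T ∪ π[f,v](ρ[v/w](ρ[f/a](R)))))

Subexpression sizes:
  T → 6
  R → 6
  ρ[f/a](R) → 6
  ρ[v/w](ρ[f/a](R)) → 6
  π[f,v](ρ[v/w](ρ[f/a](R))) → 6
  (T ∪ π[f,v](ρ[v/w](ρ[f/a](R)))) → 12
  π[v]((T ∪ π[f,v](ρ[v/w](ρ[f/a](R))))) → 12

|E| = 12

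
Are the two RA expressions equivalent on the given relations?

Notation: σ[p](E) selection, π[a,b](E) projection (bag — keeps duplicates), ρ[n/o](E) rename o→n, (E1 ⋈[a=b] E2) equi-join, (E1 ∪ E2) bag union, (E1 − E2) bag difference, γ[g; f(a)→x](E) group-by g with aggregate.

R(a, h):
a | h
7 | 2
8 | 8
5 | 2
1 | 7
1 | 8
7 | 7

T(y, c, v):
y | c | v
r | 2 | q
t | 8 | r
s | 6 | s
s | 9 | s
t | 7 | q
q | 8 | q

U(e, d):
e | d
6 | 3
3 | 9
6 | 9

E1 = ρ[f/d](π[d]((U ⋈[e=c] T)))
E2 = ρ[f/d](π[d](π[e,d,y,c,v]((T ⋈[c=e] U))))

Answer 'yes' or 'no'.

E1 stepwise |·|:
  U → 3
  T → 6
  (U ⋈[e=c] T) → 2
  π[d]((U ⋈[e=c] T)) → 2
  ρ[f/d](π[d]((U ⋈[e=c] T))) → 2
E2 stepwise |·|:
  T → 6
  U → 3
  (T ⋈[c=e] U) → 2
  π[e,d,y,c,v]((T ⋈[c=e] U)) → 2
  π[d](π[e,d,y,c,v]((T ⋈[c=e] U))) → 2
  ρ[f/d](π[d](π[e,d,y,c,v]((T ⋈[c=e] U)))) → 2

E1 and E2 produce the same multiset:
f
3
9

yes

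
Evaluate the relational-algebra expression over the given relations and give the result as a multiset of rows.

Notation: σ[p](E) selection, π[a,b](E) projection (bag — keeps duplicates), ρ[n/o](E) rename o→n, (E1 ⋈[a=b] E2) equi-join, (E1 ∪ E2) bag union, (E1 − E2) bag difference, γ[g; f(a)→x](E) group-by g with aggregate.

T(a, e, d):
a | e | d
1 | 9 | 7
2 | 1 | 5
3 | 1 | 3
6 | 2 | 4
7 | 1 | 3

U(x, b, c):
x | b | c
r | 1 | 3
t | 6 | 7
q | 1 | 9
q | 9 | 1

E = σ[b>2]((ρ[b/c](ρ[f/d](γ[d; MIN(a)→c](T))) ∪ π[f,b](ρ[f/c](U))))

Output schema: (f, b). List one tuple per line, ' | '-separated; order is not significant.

Row counts bottom-up:
  T → 5
  γ[d; MIN(a)→c](T) → 4
  ρ[f/d](γ[d; MIN(a)→c](T)) → 4
  ρ[b/c](ρ[f/d](γ[d; MIN(a)→c](T))) → 4
  U → 4
  ρ[f/c](U) → 4
  π[f,b](ρ[f/c](U)) → 4
  (ρ[b/c](ρ[f/d](γ[d; MIN(a)→c](T))) ∪ π[f,b](ρ[f/c](U))) → 8
  σ[b>2]((ρ[b/c](ρ[f/d](γ[d; MIN(a)→c](T))) ∪ π[f,b](ρ[f/c](U)))) → 4

== RESULT ==
f | b
1 | 9
3 | 3
4 | 6
7 | 6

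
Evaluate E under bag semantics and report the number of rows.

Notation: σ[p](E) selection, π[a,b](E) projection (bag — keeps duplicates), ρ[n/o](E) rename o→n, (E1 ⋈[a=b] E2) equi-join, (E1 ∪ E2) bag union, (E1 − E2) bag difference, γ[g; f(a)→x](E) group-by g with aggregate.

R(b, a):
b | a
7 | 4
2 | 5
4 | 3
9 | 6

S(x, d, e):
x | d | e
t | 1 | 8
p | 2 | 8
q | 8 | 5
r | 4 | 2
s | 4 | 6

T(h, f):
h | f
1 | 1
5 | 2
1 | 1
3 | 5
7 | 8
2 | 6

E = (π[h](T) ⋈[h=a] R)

Per-node cardinality:
  T → 6
  π[h](T) → 6
  R → 4
  (π[h](T) ⋈[h=a] R) → 2

|E| = 2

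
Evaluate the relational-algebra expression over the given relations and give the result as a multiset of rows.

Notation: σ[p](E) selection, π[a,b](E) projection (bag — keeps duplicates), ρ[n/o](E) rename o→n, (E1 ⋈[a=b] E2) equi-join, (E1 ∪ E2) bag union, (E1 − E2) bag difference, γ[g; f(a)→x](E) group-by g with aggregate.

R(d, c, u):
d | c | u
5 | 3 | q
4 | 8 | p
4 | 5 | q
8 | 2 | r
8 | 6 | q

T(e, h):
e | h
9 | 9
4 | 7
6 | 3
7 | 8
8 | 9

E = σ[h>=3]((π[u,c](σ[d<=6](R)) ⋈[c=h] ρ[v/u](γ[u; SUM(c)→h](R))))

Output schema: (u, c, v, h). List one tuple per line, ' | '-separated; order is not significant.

Subexpression sizes:
  R → 5
  σ[d<=6](R) → 3
  π[u,c](σ[d<=6](R)) → 3
  R → 5
  γ[u; SUM(c)→h](R) → 3
  ρ[v/u](γ[u; SUM(c)→h](R)) → 3
  (π[u,c](σ[d<=6](R)) ⋈[c=h] ρ[v/u](γ[u; SUM(c)→h](R))) → 1
  σ[h>=3]((π[u,c](σ[d<=6](R)) ⋈[c=h] ρ[v/u](γ[u; SUM(c)→h](R)))) → 1

== RESULT ==
u | c | v | h
p | 8 | p | 8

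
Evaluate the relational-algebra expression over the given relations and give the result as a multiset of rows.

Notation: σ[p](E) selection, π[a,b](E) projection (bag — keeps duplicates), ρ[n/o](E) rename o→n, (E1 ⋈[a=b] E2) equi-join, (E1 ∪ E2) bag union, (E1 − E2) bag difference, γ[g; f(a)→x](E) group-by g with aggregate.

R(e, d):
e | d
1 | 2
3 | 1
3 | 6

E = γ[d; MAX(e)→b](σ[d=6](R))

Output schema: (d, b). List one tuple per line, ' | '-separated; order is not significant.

Subexpression sizes:
  R → 3
  σ[d=6](R) → 1
  γ[d; MAX(e)→b](σ[d=6](R)) → 1

== RESULT ==
d | b
6 | 3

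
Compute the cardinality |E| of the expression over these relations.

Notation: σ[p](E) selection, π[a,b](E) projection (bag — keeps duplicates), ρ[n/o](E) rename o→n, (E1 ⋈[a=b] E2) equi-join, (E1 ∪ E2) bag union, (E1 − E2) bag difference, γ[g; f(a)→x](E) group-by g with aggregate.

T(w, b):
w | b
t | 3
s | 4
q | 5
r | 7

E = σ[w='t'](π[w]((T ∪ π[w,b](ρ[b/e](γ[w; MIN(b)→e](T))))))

Per-node cardinality:
  T → 4
  T → 4
  γ[w; MIN(b)→e](T) → 4
  ρ[b/e](γ[w; MIN(b)→e](T)) → 4
  π[w,b](ρ[b/e](γ[w; MIN(b)→e](T))) → 4
  (T ∪ π[w,b](ρ[b/e](γ[w; MIN(b)→e](T)))) → 8
  π[w]((T ∪ π[w,b](ρ[b/e](γ[w; MIN(b)→e](T))))) → 8
  σ[w='t'](π[w]((T ∪ π[w,b](ρ[b/e](γ[w; MIN(b)→e](T)))))) → 2

|E| = 2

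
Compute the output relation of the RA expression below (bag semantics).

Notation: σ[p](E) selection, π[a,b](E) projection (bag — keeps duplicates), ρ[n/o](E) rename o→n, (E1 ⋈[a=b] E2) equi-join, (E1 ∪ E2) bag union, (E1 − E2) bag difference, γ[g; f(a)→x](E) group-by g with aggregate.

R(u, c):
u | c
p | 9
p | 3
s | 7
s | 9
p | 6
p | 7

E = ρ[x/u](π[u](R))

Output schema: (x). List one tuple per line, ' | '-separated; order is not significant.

Per-node cardinality:
  R → 6
  π[u](R) → 6
  ρ[x/u](π[u](R)) → 6

== RESULT ==
x
p
p
p
p
s
s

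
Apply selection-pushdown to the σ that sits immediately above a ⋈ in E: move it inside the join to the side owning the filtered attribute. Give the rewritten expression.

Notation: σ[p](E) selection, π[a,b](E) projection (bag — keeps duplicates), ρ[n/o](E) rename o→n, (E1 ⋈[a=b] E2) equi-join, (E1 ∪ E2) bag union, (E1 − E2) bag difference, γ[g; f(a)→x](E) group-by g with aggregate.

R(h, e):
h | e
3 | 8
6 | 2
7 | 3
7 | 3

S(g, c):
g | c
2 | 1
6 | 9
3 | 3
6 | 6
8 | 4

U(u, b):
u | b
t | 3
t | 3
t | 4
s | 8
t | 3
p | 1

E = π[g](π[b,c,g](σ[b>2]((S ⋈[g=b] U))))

σ filters on b, owned by the right side.
E' = π[g](π[b,c,g]((S ⋈[g=b] σ[b>2](U))))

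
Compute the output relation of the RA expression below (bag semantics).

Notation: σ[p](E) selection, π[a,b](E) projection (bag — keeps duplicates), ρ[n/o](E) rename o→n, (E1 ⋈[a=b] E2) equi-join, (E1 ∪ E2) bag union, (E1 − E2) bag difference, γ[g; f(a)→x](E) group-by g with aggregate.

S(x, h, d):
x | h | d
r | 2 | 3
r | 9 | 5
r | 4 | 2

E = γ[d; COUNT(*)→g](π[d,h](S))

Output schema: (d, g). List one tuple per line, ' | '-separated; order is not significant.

Per-node cardinality:
  S → 3
  π[d,h](S) → 3
  γ[d; COUNT(*)→g](π[d,h](S)) → 3

== RESULT ==
d | g
2 | 1
3 | 1
5 | 1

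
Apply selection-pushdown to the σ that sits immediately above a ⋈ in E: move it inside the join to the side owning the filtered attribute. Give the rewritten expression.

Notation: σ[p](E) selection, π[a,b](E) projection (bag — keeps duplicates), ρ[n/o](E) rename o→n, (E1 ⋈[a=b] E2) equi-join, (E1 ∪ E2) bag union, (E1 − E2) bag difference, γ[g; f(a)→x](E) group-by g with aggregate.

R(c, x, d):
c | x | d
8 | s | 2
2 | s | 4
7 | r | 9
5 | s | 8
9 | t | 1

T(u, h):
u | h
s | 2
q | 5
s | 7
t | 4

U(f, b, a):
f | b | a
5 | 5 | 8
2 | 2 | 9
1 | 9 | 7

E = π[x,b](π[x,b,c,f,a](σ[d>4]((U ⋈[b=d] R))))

σ filters on d, owned by the right side.
E' = π[x,b](π[x,b,c,f,a]((U ⋈[b=d] σ[d>4](R))))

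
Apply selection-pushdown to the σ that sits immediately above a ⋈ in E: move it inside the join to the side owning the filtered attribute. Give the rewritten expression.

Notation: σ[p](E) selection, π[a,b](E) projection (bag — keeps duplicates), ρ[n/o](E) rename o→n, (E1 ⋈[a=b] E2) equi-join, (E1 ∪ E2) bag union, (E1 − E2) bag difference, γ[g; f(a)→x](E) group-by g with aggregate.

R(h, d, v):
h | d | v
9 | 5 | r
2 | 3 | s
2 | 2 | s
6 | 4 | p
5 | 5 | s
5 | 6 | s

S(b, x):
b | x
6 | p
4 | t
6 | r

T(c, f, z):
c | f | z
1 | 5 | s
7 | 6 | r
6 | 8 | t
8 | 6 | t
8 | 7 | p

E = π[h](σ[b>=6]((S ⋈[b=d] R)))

σ filters on b, owned by the left side.
E' = π[h]((σ[b>=6](S) ⋈[b=d] R))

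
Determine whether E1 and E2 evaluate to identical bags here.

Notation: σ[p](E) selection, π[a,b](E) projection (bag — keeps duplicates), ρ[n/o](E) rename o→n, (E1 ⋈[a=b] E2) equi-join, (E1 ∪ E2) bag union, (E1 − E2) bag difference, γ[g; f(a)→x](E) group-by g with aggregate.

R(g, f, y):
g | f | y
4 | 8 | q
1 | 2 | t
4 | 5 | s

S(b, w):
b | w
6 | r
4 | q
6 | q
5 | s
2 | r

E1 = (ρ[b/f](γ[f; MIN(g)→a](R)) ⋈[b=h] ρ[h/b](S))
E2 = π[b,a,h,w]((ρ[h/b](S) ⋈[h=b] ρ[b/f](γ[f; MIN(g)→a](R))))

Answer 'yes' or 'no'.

E1 stepwise |·|:
  R → 3
  γ[f; MIN(g)→a](R) → 3
  ρ[b/f](γ[f; MIN(g)→a](R)) → 3
  S → 5
  ρ[h/b](S) → 5
  (ρ[b/f](γ[f; MIN(g)→a](R)) ⋈[b=h] ρ[h/b](S)) → 2
E2 stepwise |·|:
  S → 5
  ρ[h/b](S) → 5
  R → 3
  γ[f; MIN(g)→a](R) → 3
  ρ[b/f](γ[f; MIN(g)→a](R)) → 3
  (ρ[h/b](S) ⋈[h=b] ρ[b/f](γ[f; MIN(g)→a](R))) → 2
  π[b,a,h,w]((ρ[h/b](S) ⋈[h=b] ρ[b/f](γ[f; MIN(g)→a](R)))) → 2

E1 and E2 produce the same multiset:
b | a | h | w
2 | 1 | 2 | r
5 | 4 | 5 | s

yes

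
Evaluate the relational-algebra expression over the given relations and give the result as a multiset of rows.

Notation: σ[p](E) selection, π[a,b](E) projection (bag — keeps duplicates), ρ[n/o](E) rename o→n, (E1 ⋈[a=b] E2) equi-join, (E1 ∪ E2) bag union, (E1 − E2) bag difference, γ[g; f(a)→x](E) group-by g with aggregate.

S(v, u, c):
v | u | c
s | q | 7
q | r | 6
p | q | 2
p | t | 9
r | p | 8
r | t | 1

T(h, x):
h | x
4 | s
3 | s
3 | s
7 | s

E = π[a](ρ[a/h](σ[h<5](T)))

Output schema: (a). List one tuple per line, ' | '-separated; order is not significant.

Stepwise |·|:
  T → 4
  σ[h<5](T) → 3
  ρ[a/h](σ[h<5](T)) → 3
  π[a](ρ[a/h](σ[h<5](T))) → 3

== RESULT ==
a
3
3
4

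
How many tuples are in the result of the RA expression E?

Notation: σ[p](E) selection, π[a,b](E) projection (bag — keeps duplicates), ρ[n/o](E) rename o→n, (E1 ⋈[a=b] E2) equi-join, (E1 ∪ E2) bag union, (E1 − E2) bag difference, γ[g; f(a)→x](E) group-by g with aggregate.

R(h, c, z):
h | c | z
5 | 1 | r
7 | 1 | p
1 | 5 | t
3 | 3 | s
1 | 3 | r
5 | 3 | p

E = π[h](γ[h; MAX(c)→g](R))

Per-node cardinality:
  R → 6
  γ[h; MAX(c)→g](R) → 4
  π[h](γ[h; MAX(c)→g](R)) → 4

|E| = 4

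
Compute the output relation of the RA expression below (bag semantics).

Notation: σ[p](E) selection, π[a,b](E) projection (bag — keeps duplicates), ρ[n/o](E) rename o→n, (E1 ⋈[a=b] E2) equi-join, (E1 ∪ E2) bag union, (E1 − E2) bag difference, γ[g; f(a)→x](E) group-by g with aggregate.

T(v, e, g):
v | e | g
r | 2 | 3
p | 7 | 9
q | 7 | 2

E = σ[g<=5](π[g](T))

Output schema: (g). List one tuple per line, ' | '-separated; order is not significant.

Row counts bottom-up:
  T → 3
  π[g](T) → 3
  σ[g<=5](π[g](T)) → 2

== RESULT ==
g
2
3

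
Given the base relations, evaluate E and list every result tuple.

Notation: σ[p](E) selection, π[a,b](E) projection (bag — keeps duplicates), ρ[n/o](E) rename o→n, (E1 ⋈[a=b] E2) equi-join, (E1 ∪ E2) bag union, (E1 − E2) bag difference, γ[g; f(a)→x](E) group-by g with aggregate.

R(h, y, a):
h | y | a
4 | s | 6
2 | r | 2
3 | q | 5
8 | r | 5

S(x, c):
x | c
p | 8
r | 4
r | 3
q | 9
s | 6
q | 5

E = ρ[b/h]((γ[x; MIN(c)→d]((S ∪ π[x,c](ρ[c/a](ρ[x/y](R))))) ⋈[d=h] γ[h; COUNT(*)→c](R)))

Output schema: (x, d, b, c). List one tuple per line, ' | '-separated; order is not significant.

Per-node cardinality:
  S → 6
  R → 4
  ρ[x/y](R) → 4
  ρ[c/a](ρ[x/y](R)) → 4
  π[x,c](ρ[c/a](ρ[x/y](R))) → 4
  (S ∪ π[x,c](ρ[c/a](ρ[x/y](R)))) → 10
  γ[x; MIN(c)→d]((S ∪ π[x,c](ρ[c/a](ρ[x/y](R))))) → 4
  R → 4
  γ[h; COUNT(*)→c](R) → 4
  (γ[x; MIN(c)→d]((S ∪ π[x,c](ρ[c/a](ρ[x/y](R))))) ⋈[d=h] γ[h; COUNT(*)→c](R)) → 2
  ρ[b/h]((γ[x; MIN(c)→d]((S ∪ π[x,c](ρ[c/a](ρ[x/y](R))))) ⋈[d=h] γ[h; COUNT(*)→c](R))) → 2

== RESULT ==
x | d | b | c
p | 8 | 8 | 1
r | 2 | 2 | 1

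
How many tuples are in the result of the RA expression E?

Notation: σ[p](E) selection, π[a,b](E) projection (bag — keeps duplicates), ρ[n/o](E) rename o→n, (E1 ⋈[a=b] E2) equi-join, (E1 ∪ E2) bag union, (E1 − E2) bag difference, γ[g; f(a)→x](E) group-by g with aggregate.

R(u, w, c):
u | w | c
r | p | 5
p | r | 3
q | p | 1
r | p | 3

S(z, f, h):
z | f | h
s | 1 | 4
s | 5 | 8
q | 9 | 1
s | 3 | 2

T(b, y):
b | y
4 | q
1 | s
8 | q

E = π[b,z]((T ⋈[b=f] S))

Row counts bottom-up:
  T → 3
  S → 4
  (T ⋈[b=f] S) → 1
  π[b,z]((T ⋈[b=f] S)) → 1

|E| = 1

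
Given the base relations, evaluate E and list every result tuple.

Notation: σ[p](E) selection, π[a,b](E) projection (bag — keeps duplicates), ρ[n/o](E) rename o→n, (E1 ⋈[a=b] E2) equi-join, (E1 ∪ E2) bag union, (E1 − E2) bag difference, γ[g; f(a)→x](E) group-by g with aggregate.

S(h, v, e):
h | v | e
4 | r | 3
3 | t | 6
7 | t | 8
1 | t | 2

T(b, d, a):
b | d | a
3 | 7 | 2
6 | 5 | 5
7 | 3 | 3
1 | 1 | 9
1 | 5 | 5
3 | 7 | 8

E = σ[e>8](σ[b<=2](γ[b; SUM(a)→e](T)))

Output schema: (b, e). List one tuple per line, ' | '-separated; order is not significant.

Stepwise |·|:
  T → 6
  γ[b; SUM(a)→e](T) → 4
  σ[b<=2](γ[b; SUM(a)→e](T)) → 1
  σ[e>8](σ[b<=2](γ[b; SUM(a)→e](T))) → 1

== RESULT ==
b | e
1 | 14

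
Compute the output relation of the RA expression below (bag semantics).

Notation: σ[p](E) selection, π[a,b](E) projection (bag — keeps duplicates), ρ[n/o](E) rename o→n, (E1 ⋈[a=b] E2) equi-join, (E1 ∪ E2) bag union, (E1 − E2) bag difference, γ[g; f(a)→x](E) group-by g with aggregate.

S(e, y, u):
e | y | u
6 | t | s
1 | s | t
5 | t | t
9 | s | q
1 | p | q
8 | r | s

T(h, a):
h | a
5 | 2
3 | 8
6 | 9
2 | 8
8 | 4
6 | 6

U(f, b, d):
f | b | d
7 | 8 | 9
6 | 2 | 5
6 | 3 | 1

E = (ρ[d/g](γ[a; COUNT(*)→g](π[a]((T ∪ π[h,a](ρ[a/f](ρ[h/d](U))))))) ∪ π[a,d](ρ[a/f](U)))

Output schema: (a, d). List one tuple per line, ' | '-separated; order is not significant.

Per-node cardinality:
  T → 6
  U → 3
  ρ[h/d](U) → 3
  ρ[a/f](ρ[h/d](U)) → 3
  π[h,a](ρ[a/f](ρ[h/d](U))) → 3
  (T ∪ π[h,a](ρ[a/f](ρ[h/d](U)))) → 9
  π[a]((T ∪ π[h,a](ρ[a/f](ρ[h/d](U))))) → 9
  γ[a; COUNT(*)→g](π[a]((T ∪ π[h,a](ρ[a/f](ρ[h/d](U)))))) → 6
  ρ[d/g](γ[a; COUNT(*)→g](π[a]((T ∪ π[h,a](ρ[a/f](ρ[h/d](U))))))) → 6
  U → 3
  ρ[a/f](U) → 3
  π[a,d](ρ[a/f](U)) → 3
  (ρ[d/g](γ[a; COUNT(*)→g](π[a]((T ∪ π[h,a](ρ[a/f](ρ[h/d](U))))))) ∪ π[a,d](ρ[a/f](U))) → 9

== RESULT ==
a | d
2 | 1
4 | 1
6 | 1
6 | 3
6 | 5
7 | 1
7 | 9
8 | 2
9 | 1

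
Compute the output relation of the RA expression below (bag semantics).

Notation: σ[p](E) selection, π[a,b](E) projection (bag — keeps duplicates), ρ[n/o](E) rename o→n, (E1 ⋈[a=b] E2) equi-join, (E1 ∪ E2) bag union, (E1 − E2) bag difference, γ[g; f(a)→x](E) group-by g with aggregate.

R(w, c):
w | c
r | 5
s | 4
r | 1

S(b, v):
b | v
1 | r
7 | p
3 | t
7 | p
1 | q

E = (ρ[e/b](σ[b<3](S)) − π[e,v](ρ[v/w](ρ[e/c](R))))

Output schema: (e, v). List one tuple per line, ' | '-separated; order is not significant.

Stepwise |·|:
  S → 5
  σ[b<3](S) → 2
  ρ[e/b](σ[b<3](S)) → 2
  R → 3
  ρ[e/c](R) → 3
  ρ[v/w](ρ[e/c](R)) → 3
  π[e,v](ρ[v/w](ρ[e/c](R))) → 3
  (ρ[e/b](σ[b<3](S)) − π[e,v](ρ[v/w](ρ[e/c](R)))) → 1

== RESULT ==
e | v
1 | q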